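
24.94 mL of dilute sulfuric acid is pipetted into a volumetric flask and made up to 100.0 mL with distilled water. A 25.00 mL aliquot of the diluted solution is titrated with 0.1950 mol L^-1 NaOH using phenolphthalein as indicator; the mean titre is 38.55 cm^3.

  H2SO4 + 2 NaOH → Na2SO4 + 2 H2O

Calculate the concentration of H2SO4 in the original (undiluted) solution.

0.6028 mol/L

n(NaOH) = 0.03855 × 0.1950 = 7.517 × 10^-3 mol
From the 1:2 ratio, n(H2SO4) in the aliquot = 1/2 × 7.517 × 10^-3 = 3.759 × 10^-3 mol
[H2SO4]_dilute = 3.759 × 10^-3 / 0.02500 = 0.1503 mol/L
Dilution factor = 100.0 / 24.94 = 4.010
[H2SO4]_stock = 0.1503 × 4.010 = 0.6028 mol/L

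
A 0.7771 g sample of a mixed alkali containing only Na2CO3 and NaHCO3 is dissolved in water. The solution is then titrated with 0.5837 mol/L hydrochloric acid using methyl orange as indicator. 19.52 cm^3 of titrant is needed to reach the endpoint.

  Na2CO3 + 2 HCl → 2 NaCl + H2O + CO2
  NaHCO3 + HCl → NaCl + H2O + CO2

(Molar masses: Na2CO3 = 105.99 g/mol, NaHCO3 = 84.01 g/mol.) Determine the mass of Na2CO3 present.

n(HCl) = 0.01952 × 0.5837 = 0.01139 mol
Let x = n(Na2CO3), y = n(NaHCO3).
Titrant: 2x + 1y = 0.01139;  mass: 105.99x + 84.01y = 0.7771
Solving, x = 2.903 × 10^-3 mol, y = 5.587 × 10^-3 mol
mass of Na2CO3 = 2.903 × 10^-3 × 105.99 = 0.3077 g

0.3077 g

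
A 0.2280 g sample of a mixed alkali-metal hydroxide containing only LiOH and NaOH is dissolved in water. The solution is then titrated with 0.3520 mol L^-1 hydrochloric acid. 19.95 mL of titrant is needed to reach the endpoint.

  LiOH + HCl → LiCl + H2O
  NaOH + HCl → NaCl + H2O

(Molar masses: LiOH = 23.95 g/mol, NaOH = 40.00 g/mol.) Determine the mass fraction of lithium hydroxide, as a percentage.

34.62 %

n(HCl) = 0.01995 × 0.3520 = 7.022 × 10^-3 mol
Let x = n(LiOH), y = n(NaOH).
Titrant: 1x + 1y = 7.022 × 10^-3;  mass: 23.95x + 40.00y = 0.2280
Solving, x = 3.296 × 10^-3 mol, y = 3.727 × 10^-3 mol
mass of LiOH = 3.296 × 10^-3 × 23.95 = 0.07893 g
% LiOH = 0.07893 / 0.2280 × 100 = 34.62 %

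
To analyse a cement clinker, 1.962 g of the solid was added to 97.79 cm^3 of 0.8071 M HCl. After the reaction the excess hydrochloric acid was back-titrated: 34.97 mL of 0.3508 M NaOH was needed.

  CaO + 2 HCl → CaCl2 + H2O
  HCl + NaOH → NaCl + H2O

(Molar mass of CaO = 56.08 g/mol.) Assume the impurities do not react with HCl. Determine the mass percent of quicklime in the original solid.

95.27 %

n(HCl) added = 0.09779 × 0.8071 = 0.07893 mol
n(NaOH) used in back-titration = 0.03497 × 0.3508 = 0.01227 mol
n(HCl) left over = 0.01227 mol (1:1 ratio)
n(HCl) consumed by analyte = 0.07893 − 0.01227 = 0.06666 mol
From the 1:2 ratio, n(CaO) = 1/2 × 0.06666 = 0.03333 mol
mass of CaO = 0.03333 × 56.08 = 1.869 g
% CaO = 1.869 / 1.962 × 100 = 95.27 %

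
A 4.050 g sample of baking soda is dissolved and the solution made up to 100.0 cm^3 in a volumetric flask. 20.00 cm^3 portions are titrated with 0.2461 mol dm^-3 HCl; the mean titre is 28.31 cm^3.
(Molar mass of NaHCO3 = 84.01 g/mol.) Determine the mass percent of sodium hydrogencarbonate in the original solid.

72.26 %

NaHCO3 + HCl → NaCl + H2O + CO2
n(HCl) per titration = 0.02831 × 0.2461 = 6.967 × 10^-3 mol
n(NaHCO3) in each aliquot = 6.967 × 10^-3 mol (1:1 ratio)
n(NaHCO3) in the whole flask = 6.967 × 10^-3 × 100.0/20.00 = 0.03484 mol
mass of NaHCO3 = 0.03484 × 84.01 = 2.927 g
% NaHCO3 = 2.927 / 4.050 × 100 = 72.26 %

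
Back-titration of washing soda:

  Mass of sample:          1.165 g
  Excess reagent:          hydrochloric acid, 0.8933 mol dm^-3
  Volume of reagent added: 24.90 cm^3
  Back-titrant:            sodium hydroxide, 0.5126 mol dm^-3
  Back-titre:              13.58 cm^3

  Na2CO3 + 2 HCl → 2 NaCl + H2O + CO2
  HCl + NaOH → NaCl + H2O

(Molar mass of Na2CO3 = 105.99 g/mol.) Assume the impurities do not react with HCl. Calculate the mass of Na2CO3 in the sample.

n(HCl) added = 0.02490 × 0.8933 = 0.02224 mol
n(NaOH) used in back-titration = 0.01358 × 0.5126 = 6.961 × 10^-3 mol
n(HCl) left over = 6.961 × 10^-3 mol (1:1 ratio)
n(HCl) consumed by analyte = 0.02224 − 6.961 × 10^-3 = 0.01528 mol
From the 1:2 ratio, n(Na2CO3) = 1/2 × 0.01528 = 7.641 × 10^-3 mol
mass of Na2CO3 = 7.641 × 10^-3 × 105.99 = 0.8099 g

0.8099 g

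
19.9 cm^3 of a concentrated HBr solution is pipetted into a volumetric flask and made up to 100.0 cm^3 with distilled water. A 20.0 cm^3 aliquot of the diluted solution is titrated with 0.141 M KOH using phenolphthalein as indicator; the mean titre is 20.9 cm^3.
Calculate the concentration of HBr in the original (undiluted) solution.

HBr + KOH → KBr + H2O
n(KOH) = 0.0209 × 0.141 = 2.95 × 10^-3 mol
n(HBr) in the aliquot = 2.95 × 10^-3 mol (1:1 ratio)
[HBr]_dilute = 2.95 × 10^-3 / 0.0200 = 0.147 mol/L
Dilution factor = 100.0 / 19.9 = 5.025
[HBr]_stock = 0.147 × 5.025 = 0.740 mol/L

0.740 M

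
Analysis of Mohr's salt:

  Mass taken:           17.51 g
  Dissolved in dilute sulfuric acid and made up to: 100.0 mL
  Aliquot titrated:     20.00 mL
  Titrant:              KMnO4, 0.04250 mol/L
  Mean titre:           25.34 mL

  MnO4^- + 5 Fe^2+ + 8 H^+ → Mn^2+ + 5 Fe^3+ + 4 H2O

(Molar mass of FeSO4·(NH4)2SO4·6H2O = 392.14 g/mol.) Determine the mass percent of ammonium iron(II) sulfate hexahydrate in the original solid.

60.30 %

n(KMnO4) per titration = 0.02534 × 0.04250 = 1.077 × 10^-3 mol
From the 5:1 ratio, n(FeSO4·(NH4)2SO4·6H2O) in each aliquot = 5/1 × 1.077 × 10^-3 = 5.385 × 10^-3 mol
n(FeSO4·(NH4)2SO4·6H2O) in the whole flask = 5.385 × 10^-3 × 100.0/20.00 = 0.02692 mol
mass of FeSO4·(NH4)2SO4·6H2O = 0.02692 × 392.14 = 10.56 g
% FeSO4·(NH4)2SO4·6H2O = 10.56 / 17.51 × 100 = 60.30 %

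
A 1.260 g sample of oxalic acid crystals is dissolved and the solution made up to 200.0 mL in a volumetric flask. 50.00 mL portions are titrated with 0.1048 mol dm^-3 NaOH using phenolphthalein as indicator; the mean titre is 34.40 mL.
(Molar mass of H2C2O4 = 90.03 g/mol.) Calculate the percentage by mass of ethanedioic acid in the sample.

51.52 %

H2C2O4 + 2 NaOH → Na2C2O4 + 2 H2O
n(NaOH) per titration = 0.03440 × 0.1048 = 3.605 × 10^-3 mol
From the 1:2 ratio, n(H2C2O4) in each aliquot = 1/2 × 3.605 × 10^-3 = 1.803 × 10^-3 mol
n(H2C2O4) in the whole flask = 1.803 × 10^-3 × 200.0/50.00 = 7.210 × 10^-3 mol
mass of H2C2O4 = 7.210 × 10^-3 × 90.03 = 0.6491 g
% H2C2O4 = 0.6491 / 1.260 × 100 = 51.52 %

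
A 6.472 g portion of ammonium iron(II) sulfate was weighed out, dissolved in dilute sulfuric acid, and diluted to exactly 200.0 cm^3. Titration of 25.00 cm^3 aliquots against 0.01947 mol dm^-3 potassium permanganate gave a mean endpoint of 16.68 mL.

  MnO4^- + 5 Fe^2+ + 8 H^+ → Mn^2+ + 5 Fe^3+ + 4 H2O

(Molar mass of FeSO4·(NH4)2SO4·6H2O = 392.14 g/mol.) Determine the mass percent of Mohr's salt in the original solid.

78.71 %

n(KMnO4) per titration = 0.01668 × 0.01947 = 3.248 × 10^-4 mol
From the 5:1 ratio, n(FeSO4·(NH4)2SO4·6H2O) in each aliquot = 5/1 × 3.248 × 10^-4 = 1.624 × 10^-3 mol
n(FeSO4·(NH4)2SO4·6H2O) in the whole flask = 1.624 × 10^-3 × 200.0/25.00 = 0.01299 mol
mass of FeSO4·(NH4)2SO4·6H2O = 0.01299 × 392.14 = 5.094 g
% FeSO4·(NH4)2SO4·6H2O = 5.094 / 6.472 × 100 = 78.71 %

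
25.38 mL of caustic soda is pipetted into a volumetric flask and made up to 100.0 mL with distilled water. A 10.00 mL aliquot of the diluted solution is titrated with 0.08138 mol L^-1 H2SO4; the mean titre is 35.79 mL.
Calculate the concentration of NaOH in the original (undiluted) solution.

2 NaOH + H2SO4 → Na2SO4 + 2 H2O
n(H2SO4) = 0.03579 × 0.08138 = 2.913 × 10^-3 mol
From the 2:1 ratio, n(NaOH) in the aliquot = 2/1 × 2.913 × 10^-3 = 5.825 × 10^-3 mol
[NaOH]_dilute = 5.825 × 10^-3 / 0.01000 = 0.5825 mol/L
Dilution factor = 100.0 / 25.38 = 3.940
[NaOH]_stock = 0.5825 × 3.940 = 2.295 mol/L

2.295 mol/L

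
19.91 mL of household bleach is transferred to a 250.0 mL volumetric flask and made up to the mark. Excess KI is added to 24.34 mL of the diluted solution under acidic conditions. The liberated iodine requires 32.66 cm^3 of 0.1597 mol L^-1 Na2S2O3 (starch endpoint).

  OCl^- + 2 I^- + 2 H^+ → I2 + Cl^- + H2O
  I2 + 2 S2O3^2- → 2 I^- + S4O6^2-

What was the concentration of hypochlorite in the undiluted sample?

n(S2O3^2-) = 0.03266 × 0.1597 = 5.216 × 10^-3 mol
n(I2) = n(S2O3^2-)/2 = 2.608 × 10^-3 mol
n(OCl^-) in the aliquot = 2.608 × 10^-3 mol (1:1 ratio)
[OCl^-]_dilute = 2.608 × 10^-3 / 0.02434 = 0.1071 mol/L
[OCl^-]_original = 0.1071 × 250.0/19.91 = 1.345 mol/L

1.345 mol/L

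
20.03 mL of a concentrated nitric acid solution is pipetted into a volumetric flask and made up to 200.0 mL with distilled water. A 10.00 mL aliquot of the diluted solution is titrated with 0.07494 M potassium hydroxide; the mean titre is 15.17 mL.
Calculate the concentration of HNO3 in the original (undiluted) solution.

1.135 M

HNO3 + KOH → KNO3 + H2O
n(KOH) = 0.01517 × 0.07494 = 1.137 × 10^-3 mol
n(HNO3) in the aliquot = 1.137 × 10^-3 mol (1:1 ratio)
[HNO3]_dilute = 1.137 × 10^-3 / 0.01000 = 0.1137 mol/L
Dilution factor = 200.0 / 20.03 = 9.985
[HNO3]_stock = 0.1137 × 9.985 = 1.135 mol/L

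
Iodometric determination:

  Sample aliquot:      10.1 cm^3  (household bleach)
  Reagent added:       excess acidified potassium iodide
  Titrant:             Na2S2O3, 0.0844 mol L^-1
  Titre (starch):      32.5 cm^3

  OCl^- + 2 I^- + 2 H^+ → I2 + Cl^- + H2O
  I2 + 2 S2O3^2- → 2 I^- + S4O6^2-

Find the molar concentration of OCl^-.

0.136 mol/L

n(S2O3^2-) = 0.0325 × 0.0844 = 2.74 × 10^-3 mol
n(I2) = n(S2O3^2-)/2 = 1.37 × 10^-3 mol
n(OCl^-) in the aliquot = 1.37 × 10^-3 mol (1:1 ratio)
[OCl^-] = 1.37 × 10^-3 / 0.0101 = 0.136 mol/L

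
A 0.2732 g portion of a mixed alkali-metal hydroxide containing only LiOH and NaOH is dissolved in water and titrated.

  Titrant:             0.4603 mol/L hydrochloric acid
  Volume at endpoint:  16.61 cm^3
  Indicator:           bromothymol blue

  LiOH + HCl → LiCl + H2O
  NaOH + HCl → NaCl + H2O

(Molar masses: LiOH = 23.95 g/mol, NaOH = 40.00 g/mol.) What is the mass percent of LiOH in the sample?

n(HCl) = 0.01661 × 0.4603 = 7.646 × 10^-3 mol
Let x = n(LiOH), y = n(NaOH).
Titrant: 1x + 1y = 7.646 × 10^-3;  mass: 23.95x + 40.00y = 0.2732
Solving, x = 2.033 × 10^-3 mol, y = 5.613 × 10^-3 mol
mass of LiOH = 2.033 × 10^-3 × 23.95 = 0.04868 g
% LiOH = 0.04868 / 0.2732 × 100 = 17.82 %

17.82 %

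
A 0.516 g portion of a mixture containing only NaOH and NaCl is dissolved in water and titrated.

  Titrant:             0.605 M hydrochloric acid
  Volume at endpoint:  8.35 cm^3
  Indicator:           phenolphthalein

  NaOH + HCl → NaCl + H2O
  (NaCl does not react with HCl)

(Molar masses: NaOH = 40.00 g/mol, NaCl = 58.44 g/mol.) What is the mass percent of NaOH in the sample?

39.2 %

n(HCl) = 0.00835 × 0.605 = 5.05 × 10^-3 mol
Let x = n(NaOH), y = n(NaCl).
Titrant: 1x = 5.05 × 10^-3;  mass: 40.00x + 58.44y = 0.516
Solving, x = 5.05 × 10^-3 mol, y = 5.37 × 10^-3 mol
mass of NaOH = 5.05 × 10^-3 × 40.00 = 0.202 g
% NaOH = 0.202 / 0.516 × 100 = 39.2 %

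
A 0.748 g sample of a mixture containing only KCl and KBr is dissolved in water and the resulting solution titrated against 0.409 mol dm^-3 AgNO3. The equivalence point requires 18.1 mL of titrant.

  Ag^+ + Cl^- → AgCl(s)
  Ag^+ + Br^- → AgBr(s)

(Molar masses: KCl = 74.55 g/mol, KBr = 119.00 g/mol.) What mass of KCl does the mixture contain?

n(AgNO3) = 0.0181 × 0.409 = 7.40 × 10^-3 mol
Let x = n(KCl), y = n(KBr).
Titrant: 1x + 1y = 7.40 × 10^-3;  mass: 74.55x + 119.00y = 0.748
Solving, x = 2.99 × 10^-3 mol, y = 4.41 × 10^-3 mol
mass of KCl = 2.99 × 10^-3 × 74.55 = 0.223 g

0.223 g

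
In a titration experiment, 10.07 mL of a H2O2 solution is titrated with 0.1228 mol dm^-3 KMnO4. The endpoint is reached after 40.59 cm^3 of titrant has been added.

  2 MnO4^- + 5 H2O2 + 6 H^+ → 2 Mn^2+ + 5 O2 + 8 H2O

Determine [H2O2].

n(KMnO4) = 0.04059 L × 0.1228 mol/L = 4.984 × 10^-3 mol
From the 5:2 mole ratio, n(H2O2) = 5/2 × 4.984 × 10^-3 = 0.01246 mol
[H2O2] = 0.01246 mol / 0.01007 L = 1.237 mol/L

1.237 mol/L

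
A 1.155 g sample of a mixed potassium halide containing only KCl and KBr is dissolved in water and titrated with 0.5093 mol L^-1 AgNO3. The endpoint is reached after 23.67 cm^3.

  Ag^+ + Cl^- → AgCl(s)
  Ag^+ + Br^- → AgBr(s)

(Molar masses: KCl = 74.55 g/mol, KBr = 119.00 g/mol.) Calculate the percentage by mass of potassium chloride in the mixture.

n(AgNO3) = 0.02367 × 0.5093 = 0.01206 mol
Let x = n(KCl), y = n(KBr).
Titrant: 1x + 1y = 0.01206;  mass: 74.55x + 119.00y = 1.155
Solving, x = 6.289 × 10^-3 mol, y = 5.766 × 10^-3 mol
mass of KCl = 6.289 × 10^-3 × 74.55 = 0.4689 g
% KCl = 0.4689 / 1.155 × 100 = 40.59 %

40.59 %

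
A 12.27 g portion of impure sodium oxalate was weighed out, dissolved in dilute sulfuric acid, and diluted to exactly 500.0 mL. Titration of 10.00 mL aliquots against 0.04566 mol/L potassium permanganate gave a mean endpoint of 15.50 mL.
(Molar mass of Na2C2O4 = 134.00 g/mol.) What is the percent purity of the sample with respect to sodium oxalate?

96.61 %

2 MnO4^- + 5 C2O4^2- + 16 H^+ → 2 Mn^2+ + 10 CO2 + 8 H2O
n(KMnO4) per titration = 0.01550 × 0.04566 = 7.077 × 10^-4 mol
From the 5:2 ratio, n(Na2C2O4) in each aliquot = 5/2 × 7.077 × 10^-4 = 1.769 × 10^-3 mol
n(Na2C2O4) in the whole flask = 1.769 × 10^-3 × 500.0/10.00 = 0.08847 mol
mass of Na2C2O4 = 0.08847 × 134.00 = 11.85 g
% Na2C2O4 = 11.85 / 12.27 × 100 = 96.61 %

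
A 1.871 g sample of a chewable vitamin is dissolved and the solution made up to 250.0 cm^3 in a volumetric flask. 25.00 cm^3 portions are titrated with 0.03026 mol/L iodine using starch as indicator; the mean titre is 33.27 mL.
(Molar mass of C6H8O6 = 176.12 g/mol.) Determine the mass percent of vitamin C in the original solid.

94.77 %

C6H8O6 + I2 → C6H6O6 + 2 HI
n(I2) per titration = 0.03327 × 0.03026 = 1.007 × 10^-3 mol
n(C6H8O6) in each aliquot = 1.007 × 10^-3 mol (1:1 ratio)
n(C6H8O6) in the whole flask = 1.007 × 10^-3 × 250.0/25.00 = 0.01007 mol
mass of C6H8O6 = 0.01007 × 176.12 = 1.773 g
% C6H8O6 = 1.773 / 1.871 × 100 = 94.77 %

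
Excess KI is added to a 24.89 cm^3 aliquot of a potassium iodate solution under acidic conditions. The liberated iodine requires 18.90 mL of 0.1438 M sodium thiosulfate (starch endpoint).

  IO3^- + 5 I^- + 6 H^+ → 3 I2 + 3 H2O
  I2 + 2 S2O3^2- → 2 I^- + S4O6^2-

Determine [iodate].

0.01820 M

n(S2O3^2-) = 0.01890 × 0.1438 = 2.718 × 10^-3 mol
n(I2) = n(S2O3^2-)/2 = 1.359 × 10^-3 mol
From the 1:3 ratio, n(IO3^-) in the aliquot = 1/3 × 1.359 × 10^-3 = 4.530 × 10^-4 mol
[IO3^-] = 4.530 × 10^-4 / 0.02489 = 0.01820 mol/L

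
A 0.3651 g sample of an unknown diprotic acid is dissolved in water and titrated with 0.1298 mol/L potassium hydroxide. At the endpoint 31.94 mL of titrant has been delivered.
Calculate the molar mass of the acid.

176.1 g/mol

n(KOH) = 0.03194 L × 0.1298 mol/L = 4.146 × 10^-3 mol
From the 1:2 ratio, n(H2A) = 1/2 × 4.146 × 10^-3 = 2.073 × 10^-3 mol
M = m / n = 0.3651 g / 2.073 × 10^-3 mol = 176.1 g/mol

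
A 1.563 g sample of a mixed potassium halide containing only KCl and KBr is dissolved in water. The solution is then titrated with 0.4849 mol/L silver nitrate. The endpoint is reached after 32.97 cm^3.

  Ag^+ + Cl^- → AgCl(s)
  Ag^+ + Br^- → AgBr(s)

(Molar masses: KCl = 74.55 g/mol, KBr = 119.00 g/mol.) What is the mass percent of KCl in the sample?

n(AgNO3) = 0.03297 × 0.4849 = 0.01599 mol
Let x = n(KCl), y = n(KBr).
Titrant: 1x + 1y = 0.01599;  mass: 74.55x + 119.00y = 1.563
Solving, x = 7.637 × 10^-3 mol, y = 8.350 × 10^-3 mol
mass of KCl = 7.637 × 10^-3 × 74.55 = 0.5693 g
% KCl = 0.5693 / 1.563 × 100 = 36.43 %

36.43 %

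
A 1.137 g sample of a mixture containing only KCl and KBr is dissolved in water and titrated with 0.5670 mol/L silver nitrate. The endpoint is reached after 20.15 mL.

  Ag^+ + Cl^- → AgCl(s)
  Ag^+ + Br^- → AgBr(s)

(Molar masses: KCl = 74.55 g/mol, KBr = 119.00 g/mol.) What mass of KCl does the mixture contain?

0.3733 g

n(AgNO3) = 0.02015 × 0.5670 = 0.01143 mol
Let x = n(KCl), y = n(KBr).
Titrant: 1x + 1y = 0.01143;  mass: 74.55x + 119.00y = 1.137
Solving, x = 5.007 × 10^-3 mol, y = 6.418 × 10^-3 mol
mass of KCl = 5.007 × 10^-3 × 74.55 = 0.3733 g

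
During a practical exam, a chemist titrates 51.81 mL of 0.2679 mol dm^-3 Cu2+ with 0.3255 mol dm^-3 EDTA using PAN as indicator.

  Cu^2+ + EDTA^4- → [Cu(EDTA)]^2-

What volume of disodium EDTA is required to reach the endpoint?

42.64 mL

n(Cu2+) = 0.05181 L × 0.2679 mol/L = 0.01388 mol
n(EDTA) = 0.01388 mol (1:1 stoichiometry)
V(EDTA) = 0.01388 mol / 0.3255 mol/L = 0.04264 L = 42.64 mL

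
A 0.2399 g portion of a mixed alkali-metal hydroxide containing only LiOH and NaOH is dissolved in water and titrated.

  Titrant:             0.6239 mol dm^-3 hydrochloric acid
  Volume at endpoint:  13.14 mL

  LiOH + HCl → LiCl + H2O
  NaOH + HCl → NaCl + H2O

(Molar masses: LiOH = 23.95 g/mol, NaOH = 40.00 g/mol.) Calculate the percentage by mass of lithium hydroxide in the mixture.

54.75 %

n(HCl) = 0.01314 × 0.6239 = 8.198 × 10^-3 mol
Let x = n(LiOH), y = n(NaOH).
Titrant: 1x + 1y = 8.198 × 10^-3;  mass: 23.95x + 40.00y = 0.2399
Solving, x = 5.484 × 10^-3 mol, y = 2.714 × 10^-3 mol
mass of LiOH = 5.484 × 10^-3 × 23.95 = 0.1313 g
% LiOH = 0.1313 / 0.2399 × 100 = 54.75 %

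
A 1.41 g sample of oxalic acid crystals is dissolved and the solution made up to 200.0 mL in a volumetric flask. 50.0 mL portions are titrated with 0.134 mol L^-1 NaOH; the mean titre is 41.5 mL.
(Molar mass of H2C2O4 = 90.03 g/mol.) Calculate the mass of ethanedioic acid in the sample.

1.00 g

H2C2O4 + 2 NaOH → Na2C2O4 + 2 H2O
n(NaOH) per titration = 0.0415 × 0.134 = 5.56 × 10^-3 mol
From the 1:2 ratio, n(H2C2O4) in each aliquot = 1/2 × 5.56 × 10^-3 = 2.78 × 10^-3 mol
n(H2C2O4) in the whole flask = 2.78 × 10^-3 × 200.0/50.0 = 0.0111 mol
mass of H2C2O4 = 0.0111 × 90.03 = 1.00 g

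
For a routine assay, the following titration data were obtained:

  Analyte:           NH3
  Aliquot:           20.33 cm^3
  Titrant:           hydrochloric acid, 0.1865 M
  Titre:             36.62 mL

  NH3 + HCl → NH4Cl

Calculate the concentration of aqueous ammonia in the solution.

0.3359 M

n(HCl) = 0.03662 L × 0.1865 mol/L = 6.830 × 10^-3 mol
n(NH3) = 6.830 × 10^-3 mol (1:1 mole ratio)
[NH3] = 6.830 × 10^-3 mol / 0.02033 L = 0.3359 mol/L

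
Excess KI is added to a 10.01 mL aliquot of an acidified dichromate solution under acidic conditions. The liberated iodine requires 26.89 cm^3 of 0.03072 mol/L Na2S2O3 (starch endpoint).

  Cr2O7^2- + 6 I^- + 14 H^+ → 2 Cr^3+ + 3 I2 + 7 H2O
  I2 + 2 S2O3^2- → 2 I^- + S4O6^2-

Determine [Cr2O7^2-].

n(S2O3^2-) = 0.02689 × 0.03072 = 8.261 × 10^-4 mol
n(I2) = n(S2O3^2-)/2 = 4.130 × 10^-4 mol
From the 1:3 ratio, n(Cr2O7^2-) in the aliquot = 1/3 × 4.130 × 10^-4 = 1.377 × 10^-4 mol
[Cr2O7^2-] = 1.377 × 10^-4 / 0.01001 = 0.01375 mol/L

0.01375 mol/L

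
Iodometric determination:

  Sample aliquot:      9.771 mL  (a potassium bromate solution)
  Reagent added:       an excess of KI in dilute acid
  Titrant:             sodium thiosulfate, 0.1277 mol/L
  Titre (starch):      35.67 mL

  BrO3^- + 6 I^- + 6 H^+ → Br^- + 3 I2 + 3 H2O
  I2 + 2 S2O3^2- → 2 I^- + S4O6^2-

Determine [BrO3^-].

0.07770 mol/L

n(S2O3^2-) = 0.03567 × 0.1277 = 4.555 × 10^-3 mol
n(I2) = n(S2O3^2-)/2 = 2.278 × 10^-3 mol
From the 1:3 ratio, n(BrO3^-) in the aliquot = 1/3 × 2.278 × 10^-3 = 7.592 × 10^-4 mol
[BrO3^-] = 7.592 × 10^-4 / 0.009771 = 0.07770 mol/L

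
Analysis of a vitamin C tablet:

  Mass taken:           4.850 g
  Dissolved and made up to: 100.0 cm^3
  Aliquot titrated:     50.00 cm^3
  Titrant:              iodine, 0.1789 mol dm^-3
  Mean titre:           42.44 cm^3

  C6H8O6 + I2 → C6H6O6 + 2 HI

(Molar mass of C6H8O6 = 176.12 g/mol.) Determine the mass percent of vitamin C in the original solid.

55.14 %

n(I2) per titration = 0.04244 × 0.1789 = 7.593 × 10^-3 mol
n(C6H8O6) in each aliquot = 7.593 × 10^-3 mol (1:1 ratio)
n(C6H8O6) in the whole flask = 7.593 × 10^-3 × 100.0/50.00 = 0.01519 mol
mass of C6H8O6 = 0.01519 × 176.12 = 2.674 g
% C6H8O6 = 2.674 / 4.850 × 100 = 55.14 %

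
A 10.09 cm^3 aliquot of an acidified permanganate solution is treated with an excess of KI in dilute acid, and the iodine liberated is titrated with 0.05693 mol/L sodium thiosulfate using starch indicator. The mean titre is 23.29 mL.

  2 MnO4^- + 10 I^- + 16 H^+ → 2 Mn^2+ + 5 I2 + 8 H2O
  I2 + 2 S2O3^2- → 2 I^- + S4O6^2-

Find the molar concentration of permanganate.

n(S2O3^2-) = 0.02329 × 0.05693 = 1.326 × 10^-3 mol
n(I2) = n(S2O3^2-)/2 = 6.629 × 10^-4 mol
From the 2:5 ratio, n(MnO4^-) in the aliquot = 2/5 × 6.629 × 10^-4 = 2.652 × 10^-4 mol
[MnO4^-] = 2.652 × 10^-4 / 0.01009 = 0.02628 mol/L

0.02628 mol/L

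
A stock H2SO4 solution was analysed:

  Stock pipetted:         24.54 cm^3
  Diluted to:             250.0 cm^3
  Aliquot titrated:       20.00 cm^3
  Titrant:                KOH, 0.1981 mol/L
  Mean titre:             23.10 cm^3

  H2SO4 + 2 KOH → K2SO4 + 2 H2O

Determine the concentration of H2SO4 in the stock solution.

n(KOH) = 0.02310 × 0.1981 = 4.576 × 10^-3 mol
From the 1:2 ratio, n(H2SO4) in the aliquot = 1/2 × 4.576 × 10^-3 = 2.288 × 10^-3 mol
[H2SO4]_dilute = 2.288 × 10^-3 / 0.02000 = 0.1144 mol/L
Dilution factor = 250.0 / 24.54 = 10.19
[H2SO4]_stock = 0.1144 × 10.19 = 1.165 mol/L

1.165 mol/L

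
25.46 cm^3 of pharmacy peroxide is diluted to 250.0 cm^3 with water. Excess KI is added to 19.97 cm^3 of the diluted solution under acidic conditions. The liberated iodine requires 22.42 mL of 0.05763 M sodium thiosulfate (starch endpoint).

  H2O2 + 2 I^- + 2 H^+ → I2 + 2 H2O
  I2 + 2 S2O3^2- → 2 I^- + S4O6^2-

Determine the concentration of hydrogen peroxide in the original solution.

n(S2O3^2-) = 0.02242 × 0.05763 = 1.292 × 10^-3 mol
n(I2) = n(S2O3^2-)/2 = 6.460 × 10^-4 mol
n(H2O2) in the aliquot = 6.460 × 10^-4 mol (1:1 ratio)
[H2O2]_dilute = 6.460 × 10^-4 / 0.01997 = 0.03235 mol/L
[H2O2]_original = 0.03235 × 250.0/25.46 = 0.3177 mol/L

0.3177 M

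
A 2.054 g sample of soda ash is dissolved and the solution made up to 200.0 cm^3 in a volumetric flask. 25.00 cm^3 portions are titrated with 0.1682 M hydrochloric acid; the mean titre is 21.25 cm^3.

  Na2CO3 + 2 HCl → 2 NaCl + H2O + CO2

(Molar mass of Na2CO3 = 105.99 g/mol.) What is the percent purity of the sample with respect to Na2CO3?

n(HCl) per titration = 0.02125 × 0.1682 = 3.574 × 10^-3 mol
From the 1:2 ratio, n(Na2CO3) in each aliquot = 1/2 × 3.574 × 10^-3 = 1.787 × 10^-3 mol
n(Na2CO3) in the whole flask = 1.787 × 10^-3 × 200.0/25.00 = 0.01430 mol
mass of Na2CO3 = 0.01430 × 105.99 = 1.515 g
% Na2CO3 = 1.515 / 2.054 × 100 = 73.78 %

73.78 %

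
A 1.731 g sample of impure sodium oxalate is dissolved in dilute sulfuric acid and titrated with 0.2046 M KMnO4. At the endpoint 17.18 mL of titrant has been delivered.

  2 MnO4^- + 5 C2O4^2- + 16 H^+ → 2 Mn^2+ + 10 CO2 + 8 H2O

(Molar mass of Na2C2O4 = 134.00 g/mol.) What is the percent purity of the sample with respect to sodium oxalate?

n(KMnO4) = 0.01718 L × 0.2046 mol/L = 3.515 × 10^-3 mol
From the 5:2 ratio, n(Na2C2O4) = 5/2 × 3.515 × 10^-3 = 8.788 × 10^-3 mol
mass of Na2C2O4 = 8.788 × 10^-3 × 134.00 g/mol = 1.178 g
% Na2C2O4 = 1.178 / 1.731 × 100 = 68.03 %

68.03 %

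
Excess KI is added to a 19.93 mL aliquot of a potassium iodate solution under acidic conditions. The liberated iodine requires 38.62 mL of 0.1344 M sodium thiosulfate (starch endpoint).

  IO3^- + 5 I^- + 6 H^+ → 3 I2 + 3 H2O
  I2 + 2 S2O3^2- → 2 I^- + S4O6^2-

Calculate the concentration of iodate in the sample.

0.04341 M

n(S2O3^2-) = 0.03862 × 0.1344 = 5.191 × 10^-3 mol
n(I2) = n(S2O3^2-)/2 = 2.595 × 10^-3 mol
From the 1:3 ratio, n(IO3^-) in the aliquot = 1/3 × 2.595 × 10^-3 = 8.651 × 10^-4 mol
[IO3^-] = 8.651 × 10^-4 / 0.01993 = 0.04341 mol/L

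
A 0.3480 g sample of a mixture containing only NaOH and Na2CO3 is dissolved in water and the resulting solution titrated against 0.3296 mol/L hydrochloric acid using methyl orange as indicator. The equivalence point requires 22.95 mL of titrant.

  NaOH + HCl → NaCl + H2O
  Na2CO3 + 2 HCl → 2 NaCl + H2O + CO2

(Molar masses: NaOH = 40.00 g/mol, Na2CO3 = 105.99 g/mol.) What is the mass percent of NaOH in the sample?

46.77 %

n(HCl) = 0.02295 × 0.3296 = 7.564 × 10^-3 mol
Let x = n(NaOH), y = n(Na2CO3).
Titrant: 1x + 2y = 7.564 × 10^-3;  mass: 40.00x + 105.99y = 0.3480
Solving, x = 4.069 × 10^-3 mol, y = 1.748 × 10^-3 mol
mass of NaOH = 4.069 × 10^-3 × 40.00 = 0.1627 g
% NaOH = 0.1627 / 0.3480 × 100 = 46.77 %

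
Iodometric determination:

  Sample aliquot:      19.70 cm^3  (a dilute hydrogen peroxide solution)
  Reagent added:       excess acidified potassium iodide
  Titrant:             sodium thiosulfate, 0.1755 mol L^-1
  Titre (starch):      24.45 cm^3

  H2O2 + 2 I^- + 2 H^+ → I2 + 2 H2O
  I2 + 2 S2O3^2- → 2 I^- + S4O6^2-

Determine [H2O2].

n(S2O3^2-) = 0.02445 × 0.1755 = 4.291 × 10^-3 mol
n(I2) = n(S2O3^2-)/2 = 2.145 × 10^-3 mol
n(H2O2) in the aliquot = 2.145 × 10^-3 mol (1:1 ratio)
[H2O2] = 2.145 × 10^-3 / 0.01970 = 0.1089 mol/L

0.1089 mol/L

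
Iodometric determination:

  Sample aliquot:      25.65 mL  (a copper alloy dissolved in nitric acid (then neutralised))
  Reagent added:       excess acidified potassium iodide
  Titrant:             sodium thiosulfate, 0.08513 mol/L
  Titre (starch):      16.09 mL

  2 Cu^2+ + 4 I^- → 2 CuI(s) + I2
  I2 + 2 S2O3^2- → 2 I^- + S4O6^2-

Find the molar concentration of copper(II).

n(S2O3^2-) = 0.01609 × 0.08513 = 1.370 × 10^-3 mol
n(I2) = n(S2O3^2-)/2 = 6.849 × 10^-4 mol
From the 2:1 ratio, n(Cu2+) in the aliquot = 2/1 × 6.849 × 10^-4 = 1.370 × 10^-3 mol
[Cu2+] = 1.370 × 10^-3 / 0.02565 = 0.05340 mol/L

0.05340 mol/L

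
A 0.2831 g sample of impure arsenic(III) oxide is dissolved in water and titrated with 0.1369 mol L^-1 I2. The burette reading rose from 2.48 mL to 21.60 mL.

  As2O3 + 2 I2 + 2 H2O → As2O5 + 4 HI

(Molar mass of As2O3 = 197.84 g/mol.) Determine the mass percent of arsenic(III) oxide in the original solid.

n(I2) = 0.01912 L × 0.1369 mol/L = 2.618 × 10^-3 mol
From the 1:2 ratio, n(As2O3) = 1/2 × 2.618 × 10^-3 = 1.309 × 10^-3 mol
mass of As2O3 = 1.309 × 10^-3 × 197.84 g/mol = 0.2589 g
% As2O3 = 0.2589 / 0.2831 × 100 = 91.46 %

91.46 %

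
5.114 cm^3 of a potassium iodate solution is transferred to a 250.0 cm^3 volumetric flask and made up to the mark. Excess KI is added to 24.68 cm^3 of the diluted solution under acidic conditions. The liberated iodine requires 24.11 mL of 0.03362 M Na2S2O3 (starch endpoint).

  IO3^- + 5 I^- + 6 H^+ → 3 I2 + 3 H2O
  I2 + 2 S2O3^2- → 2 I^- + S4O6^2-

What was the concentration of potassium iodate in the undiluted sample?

0.2676 M

n(S2O3^2-) = 0.02411 × 0.03362 = 8.106 × 10^-4 mol
n(I2) = n(S2O3^2-)/2 = 4.053 × 10^-4 mol
From the 1:3 ratio, n(IO3^-) in the aliquot = 1/3 × 4.053 × 10^-4 = 1.351 × 10^-4 mol
[IO3^-]_dilute = 1.351 × 10^-4 / 0.02468 = 0.005474 mol/L
[IO3^-]_original = 0.005474 × 250.0/5.114 = 0.2676 mol/L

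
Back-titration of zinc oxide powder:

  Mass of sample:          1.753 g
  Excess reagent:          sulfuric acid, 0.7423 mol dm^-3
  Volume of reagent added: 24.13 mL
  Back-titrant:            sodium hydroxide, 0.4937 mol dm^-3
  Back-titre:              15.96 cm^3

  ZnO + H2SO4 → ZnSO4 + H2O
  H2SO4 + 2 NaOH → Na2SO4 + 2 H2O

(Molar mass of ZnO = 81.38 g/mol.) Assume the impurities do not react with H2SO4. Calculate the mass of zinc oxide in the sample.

n(H2SO4) added = 0.02413 × 0.7423 = 0.01791 mol
n(NaOH) used in back-titration = 0.01596 × 0.4937 = 7.879 × 10^-3 mol
From the 1:2 ratio, n(H2SO4) left over = 1/2 × 7.879 × 10^-3 = 3.940 × 10^-3 mol
n(H2SO4) consumed by analyte = 0.01791 − 3.940 × 10^-3 = 0.01397 mol
n(ZnO) = 0.01397 mol (1:1 ratio)
mass of ZnO = 0.01397 × 81.38 = 1.137 g

1.137 g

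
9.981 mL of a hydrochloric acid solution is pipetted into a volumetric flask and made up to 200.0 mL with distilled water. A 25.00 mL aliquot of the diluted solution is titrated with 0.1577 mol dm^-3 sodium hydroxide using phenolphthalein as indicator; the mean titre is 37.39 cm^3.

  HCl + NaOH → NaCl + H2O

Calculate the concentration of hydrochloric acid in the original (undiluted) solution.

n(NaOH) = 0.03739 × 0.1577 = 5.896 × 10^-3 mol
n(HCl) in the aliquot = 5.896 × 10^-3 mol (1:1 ratio)
[HCl]_dilute = 5.896 × 10^-3 / 0.02500 = 0.2359 mol/L
Dilution factor = 200.0 / 9.981 = 20.04
[HCl]_stock = 0.2359 × 20.04 = 4.726 mol/L

4.726 mol/L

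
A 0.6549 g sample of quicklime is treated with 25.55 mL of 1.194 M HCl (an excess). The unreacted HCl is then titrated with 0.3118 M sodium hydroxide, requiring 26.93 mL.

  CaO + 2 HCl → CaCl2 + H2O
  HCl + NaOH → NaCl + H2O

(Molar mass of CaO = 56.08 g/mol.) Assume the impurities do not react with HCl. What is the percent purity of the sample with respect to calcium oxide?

94.67 %

n(HCl) added = 0.02555 × 1.194 = 0.03051 mol
n(NaOH) used in back-titration = 0.02693 × 0.3118 = 8.397 × 10^-3 mol
n(HCl) left over = 8.397 × 10^-3 mol (1:1 ratio)
n(HCl) consumed by analyte = 0.03051 − 8.397 × 10^-3 = 0.02211 mol
From the 1:2 ratio, n(CaO) = 1/2 × 0.02211 = 0.01105 mol
mass of CaO = 0.01105 × 56.08 = 0.6200 g
% CaO = 0.6200 / 0.6549 × 100 = 94.67 %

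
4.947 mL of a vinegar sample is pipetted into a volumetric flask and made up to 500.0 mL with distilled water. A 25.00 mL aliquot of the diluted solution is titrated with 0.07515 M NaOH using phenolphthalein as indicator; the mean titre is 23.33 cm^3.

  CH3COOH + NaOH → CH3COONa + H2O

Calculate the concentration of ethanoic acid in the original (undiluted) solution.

n(NaOH) = 0.02333 × 0.07515 = 1.753 × 10^-3 mol
n(CH3COOH) in the aliquot = 1.753 × 10^-3 mol (1:1 ratio)
[CH3COOH]_dilute = 1.753 × 10^-3 / 0.02500 = 0.07013 mol/L
Dilution factor = 500.0 / 4.947 = 101.1
[CH3COOH]_stock = 0.07013 × 101.1 = 7.088 mol/L

7.088 M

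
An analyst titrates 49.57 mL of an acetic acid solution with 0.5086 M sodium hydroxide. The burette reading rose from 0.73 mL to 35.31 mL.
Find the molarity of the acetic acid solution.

0.3548 M

CH3COOH + NaOH → CH3COONa + H2O
n(NaOH) = 0.03458 L × 0.5086 mol/L = 0.01759 mol
n(CH3COOH) = 0.01759 mol (1:1 mole ratio)
[CH3COOH] = 0.01759 mol / 0.04957 L = 0.3548 mol/L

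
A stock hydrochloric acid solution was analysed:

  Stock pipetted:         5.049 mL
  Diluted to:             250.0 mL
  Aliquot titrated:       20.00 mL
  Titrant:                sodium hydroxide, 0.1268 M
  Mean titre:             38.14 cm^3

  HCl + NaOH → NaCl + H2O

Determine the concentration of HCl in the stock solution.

11.97 M

n(NaOH) = 0.03814 × 0.1268 = 4.836 × 10^-3 mol
n(HCl) in the aliquot = 4.836 × 10^-3 mol (1:1 ratio)
[HCl]_dilute = 4.836 × 10^-3 / 0.02000 = 0.2418 mol/L
Dilution factor = 250.0 / 5.049 = 49.51
[HCl]_stock = 0.2418 × 49.51 = 11.97 mol/L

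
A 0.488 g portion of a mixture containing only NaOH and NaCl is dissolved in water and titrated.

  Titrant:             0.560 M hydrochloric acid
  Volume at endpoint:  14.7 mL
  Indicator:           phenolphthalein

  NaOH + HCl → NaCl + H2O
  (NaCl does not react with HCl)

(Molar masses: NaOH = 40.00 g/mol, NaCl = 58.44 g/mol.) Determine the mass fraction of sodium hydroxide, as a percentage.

67.5 %

n(HCl) = 0.0147 × 0.560 = 8.23 × 10^-3 mol
Let x = n(NaOH), y = n(NaCl).
Titrant: 1x = 8.23 × 10^-3;  mass: 40.00x + 58.44y = 0.488
Solving, x = 8.23 × 10^-3 mol, y = 2.72 × 10^-3 mol
mass of NaOH = 8.23 × 10^-3 × 40.00 = 0.329 g
% NaOH = 0.329 / 0.488 × 100 = 67.5 %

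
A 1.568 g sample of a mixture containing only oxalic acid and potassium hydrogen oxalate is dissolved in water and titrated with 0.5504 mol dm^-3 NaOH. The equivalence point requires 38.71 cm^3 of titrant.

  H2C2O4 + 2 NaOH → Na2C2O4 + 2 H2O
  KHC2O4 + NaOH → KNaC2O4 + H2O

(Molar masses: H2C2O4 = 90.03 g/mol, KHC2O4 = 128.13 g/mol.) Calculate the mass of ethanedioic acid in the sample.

n(NaOH) = 0.03871 × 0.5504 = 0.02131 mol
Let x = n(H2C2O4), y = n(KHC2O4).
Titrant: 2x + 1y = 0.02131;  mass: 90.03x + 128.13y = 1.568
Solving, x = 6.990 × 10^-3 mol, y = 7.326 × 10^-3 mol
mass of H2C2O4 = 6.990 × 10^-3 × 90.03 = 0.6293 g

0.6293 g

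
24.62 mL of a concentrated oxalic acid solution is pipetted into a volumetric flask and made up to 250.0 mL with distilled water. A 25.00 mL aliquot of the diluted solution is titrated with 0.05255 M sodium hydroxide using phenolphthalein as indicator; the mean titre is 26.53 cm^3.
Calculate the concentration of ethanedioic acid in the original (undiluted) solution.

H2C2O4 + 2 NaOH → Na2C2O4 + 2 H2O
n(NaOH) = 0.02653 × 0.05255 = 1.394 × 10^-3 mol
From the 1:2 ratio, n(H2C2O4) in the aliquot = 1/2 × 1.394 × 10^-3 = 6.971 × 10^-4 mol
[H2C2O4]_dilute = 6.971 × 10^-4 / 0.02500 = 0.02788 mol/L
Dilution factor = 250.0 / 24.62 = 10.15
[H2C2O4]_stock = 0.02788 × 10.15 = 0.2831 mol/L

0.2831 M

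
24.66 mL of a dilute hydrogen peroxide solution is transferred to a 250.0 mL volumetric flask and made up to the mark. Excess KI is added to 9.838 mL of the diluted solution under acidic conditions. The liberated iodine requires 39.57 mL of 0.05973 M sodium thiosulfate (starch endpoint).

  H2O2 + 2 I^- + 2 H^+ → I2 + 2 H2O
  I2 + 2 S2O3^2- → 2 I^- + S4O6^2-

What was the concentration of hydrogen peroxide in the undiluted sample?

1.218 M

n(S2O3^2-) = 0.03957 × 0.05973 = 2.364 × 10^-3 mol
n(I2) = n(S2O3^2-)/2 = 1.182 × 10^-3 mol
n(H2O2) in the aliquot = 1.182 × 10^-3 mol (1:1 ratio)
[H2O2]_dilute = 1.182 × 10^-3 / 0.009838 = 0.1201 mol/L
[H2O2]_original = 0.1201 × 250.0/24.66 = 1.218 mol/L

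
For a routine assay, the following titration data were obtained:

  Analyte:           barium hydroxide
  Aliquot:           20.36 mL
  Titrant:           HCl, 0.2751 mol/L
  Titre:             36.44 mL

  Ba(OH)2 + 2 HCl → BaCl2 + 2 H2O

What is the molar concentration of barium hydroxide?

0.2462 mol/L

n(HCl) = 0.03644 L × 0.2751 mol/L = 0.01002 mol
From the 1:2 mole ratio, n(Ba(OH)2) = 1/2 × 0.01002 = 5.012 × 10^-3 mol
[Ba(OH)2] = 5.012 × 10^-3 mol / 0.02036 L = 0.2462 mol/L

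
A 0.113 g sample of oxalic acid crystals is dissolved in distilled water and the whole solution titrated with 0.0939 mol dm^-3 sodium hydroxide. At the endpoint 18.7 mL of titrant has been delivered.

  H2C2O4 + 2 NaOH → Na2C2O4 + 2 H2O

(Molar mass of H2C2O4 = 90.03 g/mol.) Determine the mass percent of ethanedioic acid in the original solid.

69.9 %

n(NaOH) = 0.0187 L × 0.0939 mol/L = 1.76 × 10^-3 mol
From the 1:2 ratio, n(H2C2O4) = 1/2 × 1.76 × 10^-3 = 8.78 × 10^-4 mol
mass of H2C2O4 = 8.78 × 10^-4 × 90.03 g/mol = 0.0790 g
% H2C2O4 = 0.0790 / 0.113 × 100 = 69.9 %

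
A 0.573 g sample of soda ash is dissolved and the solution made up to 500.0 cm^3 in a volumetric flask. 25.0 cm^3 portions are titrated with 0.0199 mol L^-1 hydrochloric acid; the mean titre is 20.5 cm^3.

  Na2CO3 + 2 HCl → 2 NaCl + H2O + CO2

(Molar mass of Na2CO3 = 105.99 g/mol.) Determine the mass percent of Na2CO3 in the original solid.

n(HCl) per titration = 0.0205 × 0.0199 = 4.08 × 10^-4 mol
From the 1:2 ratio, n(Na2CO3) in each aliquot = 1/2 × 4.08 × 10^-4 = 2.04 × 10^-4 mol
n(Na2CO3) in the whole flask = 2.04 × 10^-4 × 500.0/25.0 = 4.08 × 10^-3 mol
mass of Na2CO3 = 4.08 × 10^-3 × 105.99 = 0.432 g
% Na2CO3 = 0.432 / 0.573 × 100 = 75.5 %

75.5 %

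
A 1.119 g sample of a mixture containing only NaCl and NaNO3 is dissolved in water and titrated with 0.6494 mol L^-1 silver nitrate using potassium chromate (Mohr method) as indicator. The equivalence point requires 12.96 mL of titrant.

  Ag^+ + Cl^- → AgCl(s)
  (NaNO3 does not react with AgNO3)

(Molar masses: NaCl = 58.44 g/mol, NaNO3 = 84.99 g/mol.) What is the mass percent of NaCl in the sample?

n(AgNO3) = 0.01296 × 0.6494 = 8.416 × 10^-3 mol
Let x = n(NaCl), y = n(NaNO3).
Titrant: 1x = 8.416 × 10^-3;  mass: 58.44x + 84.99y = 1.119
Solving, x = 8.416 × 10^-3 mol, y = 7.379 × 10^-3 mol
mass of NaCl = 8.416 × 10^-3 × 58.44 = 0.4918 g
% NaCl = 0.4918 / 1.119 × 100 = 43.95 %

43.95 %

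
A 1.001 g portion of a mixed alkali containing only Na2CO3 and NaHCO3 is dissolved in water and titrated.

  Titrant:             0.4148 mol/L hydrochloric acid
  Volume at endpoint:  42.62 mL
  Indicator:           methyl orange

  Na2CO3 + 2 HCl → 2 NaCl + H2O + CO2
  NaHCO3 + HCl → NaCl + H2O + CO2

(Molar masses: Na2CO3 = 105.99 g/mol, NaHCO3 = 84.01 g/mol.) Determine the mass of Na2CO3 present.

0.8273 g

n(HCl) = 0.04262 × 0.4148 = 0.01768 mol
Let x = n(Na2CO3), y = n(NaHCO3).
Titrant: 2x + 1y = 0.01768;  mass: 105.99x + 84.01y = 1.001
Solving, x = 7.806 × 10^-3 mol, y = 2.067 × 10^-3 mol
mass of Na2CO3 = 7.806 × 10^-3 × 105.99 = 0.8273 g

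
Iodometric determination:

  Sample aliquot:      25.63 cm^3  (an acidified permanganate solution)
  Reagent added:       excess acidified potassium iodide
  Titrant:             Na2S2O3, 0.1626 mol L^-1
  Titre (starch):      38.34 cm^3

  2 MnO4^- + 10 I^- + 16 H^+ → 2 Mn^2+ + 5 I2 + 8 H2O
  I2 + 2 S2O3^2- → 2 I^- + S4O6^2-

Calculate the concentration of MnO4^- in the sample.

n(S2O3^2-) = 0.03834 × 0.1626 = 6.234 × 10^-3 mol
n(I2) = n(S2O3^2-)/2 = 3.117 × 10^-3 mol
From the 2:5 ratio, n(MnO4^-) in the aliquot = 2/5 × 3.117 × 10^-3 = 1.247 × 10^-3 mol
[MnO4^-] = 1.247 × 10^-3 / 0.02563 = 0.04865 mol/L

0.04865 mol/L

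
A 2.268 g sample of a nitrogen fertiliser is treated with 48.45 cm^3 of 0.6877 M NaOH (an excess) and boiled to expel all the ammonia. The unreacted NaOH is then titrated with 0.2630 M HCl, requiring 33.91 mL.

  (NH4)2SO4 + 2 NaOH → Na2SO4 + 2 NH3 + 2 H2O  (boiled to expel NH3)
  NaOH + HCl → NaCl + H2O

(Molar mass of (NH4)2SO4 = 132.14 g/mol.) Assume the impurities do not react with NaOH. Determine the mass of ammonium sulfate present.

n(NaOH) added = 0.04845 × 0.6877 = 0.03332 mol
n(HCl) used in back-titration = 0.03391 × 0.2630 = 8.918 × 10^-3 mol
n(NaOH) left over = 8.918 × 10^-3 mol (1:1 ratio)
n(NaOH) consumed by analyte = 0.03332 − 8.918 × 10^-3 = 0.02440 mol
From the 1:2 ratio, n((NH4)2SO4) = 1/2 × 0.02440 = 0.01220 mol
mass of (NH4)2SO4 = 0.01220 × 132.14 = 1.612 g

1.612 g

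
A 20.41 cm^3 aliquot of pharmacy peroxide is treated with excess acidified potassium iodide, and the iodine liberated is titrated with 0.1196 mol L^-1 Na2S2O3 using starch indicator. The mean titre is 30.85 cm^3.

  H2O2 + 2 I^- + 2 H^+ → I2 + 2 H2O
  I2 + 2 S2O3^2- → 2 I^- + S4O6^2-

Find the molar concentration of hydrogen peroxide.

0.09039 mol/L

n(S2O3^2-) = 0.03085 × 0.1196 = 3.690 × 10^-3 mol
n(I2) = n(S2O3^2-)/2 = 1.845 × 10^-3 mol
n(H2O2) in the aliquot = 1.845 × 10^-3 mol (1:1 ratio)
[H2O2] = 1.845 × 10^-3 / 0.02041 = 0.09039 mol/L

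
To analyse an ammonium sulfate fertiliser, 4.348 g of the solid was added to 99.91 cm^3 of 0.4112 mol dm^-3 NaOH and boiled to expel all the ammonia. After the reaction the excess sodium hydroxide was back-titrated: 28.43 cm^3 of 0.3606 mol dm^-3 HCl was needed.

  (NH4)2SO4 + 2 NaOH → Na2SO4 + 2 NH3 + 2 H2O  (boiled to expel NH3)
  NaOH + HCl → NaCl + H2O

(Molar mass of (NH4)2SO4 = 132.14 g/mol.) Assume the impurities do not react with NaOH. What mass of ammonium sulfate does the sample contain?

2.037 g

n(NaOH) added = 0.09991 × 0.4112 = 0.04108 mol
n(HCl) used in back-titration = 0.02843 × 0.3606 = 0.01025 mol
n(NaOH) left over = 0.01025 mol (1:1 ratio)
n(NaOH) consumed by analyte = 0.04108 − 0.01025 = 0.03083 mol
From the 1:2 ratio, n((NH4)2SO4) = 1/2 × 0.03083 = 0.01542 mol
mass of (NH4)2SO4 = 0.01542 × 132.14 = 2.037 g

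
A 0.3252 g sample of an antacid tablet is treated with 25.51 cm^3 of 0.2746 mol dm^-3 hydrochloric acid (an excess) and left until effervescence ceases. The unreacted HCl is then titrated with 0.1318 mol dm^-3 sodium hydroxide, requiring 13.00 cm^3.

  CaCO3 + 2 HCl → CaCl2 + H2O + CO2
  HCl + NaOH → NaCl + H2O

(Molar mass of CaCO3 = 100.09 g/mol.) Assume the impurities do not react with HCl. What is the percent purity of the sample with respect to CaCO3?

81.43 %

n(HCl) added = 0.02551 × 0.2746 = 7.005 × 10^-3 mol
n(NaOH) used in back-titration = 0.01300 × 0.1318 = 1.713 × 10^-3 mol
n(HCl) left over = 1.713 × 10^-3 mol (1:1 ratio)
n(HCl) consumed by analyte = 7.005 × 10^-3 − 1.713 × 10^-3 = 5.292 × 10^-3 mol
From the 1:2 ratio, n(CaCO3) = 1/2 × 5.292 × 10^-3 = 2.646 × 10^-3 mol
mass of CaCO3 = 2.646 × 10^-3 × 100.09 = 0.2648 g
% CaCO3 = 0.2648 / 0.3252 × 100 = 81.43 %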